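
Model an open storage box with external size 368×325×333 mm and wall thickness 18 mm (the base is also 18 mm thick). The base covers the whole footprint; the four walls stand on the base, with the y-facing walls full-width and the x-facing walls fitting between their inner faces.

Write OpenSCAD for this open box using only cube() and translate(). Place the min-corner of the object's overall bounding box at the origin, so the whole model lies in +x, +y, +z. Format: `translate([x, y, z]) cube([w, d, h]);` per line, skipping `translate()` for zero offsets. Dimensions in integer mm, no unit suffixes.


cube([368, 325, 18]);
translate([0, 0, 18]) cube([368, 18, 315]);
translate([0, 307, 18]) cube([368, 18, 315]);
translate([0, 18, 18]) cube([18, 289, 315]);
translate([350, 18, 18]) cube([18, 289, 315]);


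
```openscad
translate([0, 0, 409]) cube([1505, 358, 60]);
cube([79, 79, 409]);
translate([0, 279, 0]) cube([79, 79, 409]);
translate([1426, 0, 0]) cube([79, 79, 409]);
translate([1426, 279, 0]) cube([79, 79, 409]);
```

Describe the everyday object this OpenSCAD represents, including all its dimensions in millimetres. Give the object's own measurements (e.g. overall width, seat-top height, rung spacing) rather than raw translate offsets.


A bench: a 1505×358 mm seat slab, 60 mm thick, top at z = 469 mm, on four 79×79 mm square legs flush with the seat corners and standing on z = 0.


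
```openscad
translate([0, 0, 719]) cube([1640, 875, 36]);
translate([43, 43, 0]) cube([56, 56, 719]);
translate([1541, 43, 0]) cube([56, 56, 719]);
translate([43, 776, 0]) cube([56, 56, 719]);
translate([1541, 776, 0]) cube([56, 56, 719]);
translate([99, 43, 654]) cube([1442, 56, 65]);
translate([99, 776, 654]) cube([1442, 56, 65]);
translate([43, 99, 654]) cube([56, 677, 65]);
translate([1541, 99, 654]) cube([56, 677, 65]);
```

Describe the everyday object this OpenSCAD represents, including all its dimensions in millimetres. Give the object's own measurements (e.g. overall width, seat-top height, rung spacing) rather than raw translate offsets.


A table: top 1640 mm (x) × 875 mm (y), 36 mm thick, upper face at z = 755 mm, on four 56×56 mm square legs, each inset 43 mm from the nearest pair of top edges from z = 0 to the bottom of the top. Four apron rails, 56 mm thick and 65 mm tall, run between adjacent legs with their top edges flush with the underside of the top and their outer faces flush with the legs' outer faces.


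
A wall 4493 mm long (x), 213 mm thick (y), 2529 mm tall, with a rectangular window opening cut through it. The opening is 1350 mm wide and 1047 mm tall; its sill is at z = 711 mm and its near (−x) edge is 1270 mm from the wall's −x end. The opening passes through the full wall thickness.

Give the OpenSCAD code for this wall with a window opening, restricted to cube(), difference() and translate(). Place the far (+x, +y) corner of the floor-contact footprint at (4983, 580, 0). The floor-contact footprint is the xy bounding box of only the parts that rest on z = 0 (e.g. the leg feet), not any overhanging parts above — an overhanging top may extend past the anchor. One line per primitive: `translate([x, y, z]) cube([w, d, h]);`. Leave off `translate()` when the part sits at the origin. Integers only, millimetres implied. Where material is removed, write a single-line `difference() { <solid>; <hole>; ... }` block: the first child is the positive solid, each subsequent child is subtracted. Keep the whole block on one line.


difference() { translate([490, 367, 0]) cube([4493, 213, 2529]); translate([1760, 367, 711]) cube([1350, 213, 1047]); }


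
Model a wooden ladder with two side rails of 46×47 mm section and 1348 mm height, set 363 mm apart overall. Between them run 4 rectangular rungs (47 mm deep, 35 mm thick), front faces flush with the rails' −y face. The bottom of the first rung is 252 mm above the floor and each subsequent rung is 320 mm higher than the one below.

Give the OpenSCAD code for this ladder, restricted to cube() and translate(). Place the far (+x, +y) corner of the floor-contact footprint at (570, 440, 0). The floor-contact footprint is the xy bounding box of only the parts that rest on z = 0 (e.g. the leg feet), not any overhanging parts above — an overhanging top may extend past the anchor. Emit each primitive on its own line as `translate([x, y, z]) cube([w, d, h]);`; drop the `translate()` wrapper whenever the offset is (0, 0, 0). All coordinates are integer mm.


translate([207, 393, 0]) cube([46, 47, 1348]);
translate([524, 393, 0]) cube([46, 47, 1348]);
translate([253, 393, 252]) cube([271, 47, 35]);
translate([253, 393, 572]) cube([271, 47, 35]);
translate([253, 393, 892]) cube([271, 47, 35]);
translate([253, 393, 1212]) cube([271, 47, 35]);


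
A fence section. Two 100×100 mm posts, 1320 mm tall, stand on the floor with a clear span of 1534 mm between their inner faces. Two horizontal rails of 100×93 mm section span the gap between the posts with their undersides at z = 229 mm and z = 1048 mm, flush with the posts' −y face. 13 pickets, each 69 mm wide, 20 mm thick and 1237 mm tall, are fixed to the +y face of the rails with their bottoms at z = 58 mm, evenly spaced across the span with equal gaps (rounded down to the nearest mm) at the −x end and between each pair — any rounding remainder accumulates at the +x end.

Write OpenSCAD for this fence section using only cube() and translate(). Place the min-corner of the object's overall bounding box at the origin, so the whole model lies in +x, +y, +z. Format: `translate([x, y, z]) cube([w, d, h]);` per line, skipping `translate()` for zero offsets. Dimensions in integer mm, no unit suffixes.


cube([100, 100, 1320]);
translate([1634, 0, 0]) cube([100, 100, 1320]);
translate([100, 0, 229]) cube([1534, 100, 93]);
translate([100, 0, 1048]) cube([1534, 100, 93]);
translate([145, 100, 58]) cube([69, 20, 1237]);
translate([259, 100, 58]) cube([69, 20, 1237]);
translate([373, 100, 58]) cube([69, 20, 1237]);
translate([487, 100, 58]) cube([69, 20, 1237]);
translate([601, 100, 58]) cube([69, 20, 1237]);
translate([715, 100, 58]) cube([69, 20, 1237]);
translate([829, 100, 58]) cube([69, 20, 1237]);
translate([943, 100, 58]) cube([69, 20, 1237]);
translate([1057, 100, 58]) cube([69, 20, 1237]);
translate([1171, 100, 58]) cube([69, 20, 1237]);
translate([1285, 100, 58]) cube([69, 20, 1237]);
translate([1399, 100, 58]) cube([69, 20, 1237]);
translate([1513, 100, 58]) cube([69, 20, 1237]);


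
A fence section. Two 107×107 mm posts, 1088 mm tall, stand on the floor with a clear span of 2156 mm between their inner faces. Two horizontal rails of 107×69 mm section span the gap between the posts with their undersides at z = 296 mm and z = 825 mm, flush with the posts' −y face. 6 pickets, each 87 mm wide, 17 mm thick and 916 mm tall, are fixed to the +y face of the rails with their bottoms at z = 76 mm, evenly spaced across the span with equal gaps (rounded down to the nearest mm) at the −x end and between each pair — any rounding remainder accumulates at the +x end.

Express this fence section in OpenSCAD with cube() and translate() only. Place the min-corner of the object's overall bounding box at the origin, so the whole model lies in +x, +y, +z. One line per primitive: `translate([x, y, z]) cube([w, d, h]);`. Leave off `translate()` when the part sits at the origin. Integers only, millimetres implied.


cube([107, 107, 1088]);
translate([2263, 0, 0]) cube([107, 107, 1088]);
translate([107, 0, 296]) cube([2156, 107, 69]);
translate([107, 0, 825]) cube([2156, 107, 69]);
translate([340, 107, 76]) cube([87, 17, 916]);
translate([660, 107, 76]) cube([87, 17, 916]);
translate([980, 107, 76]) cube([87, 17, 916]);
translate([1300, 107, 76]) cube([87, 17, 916]);
translate([1620, 107, 76]) cube([87, 17, 916]);
translate([1940, 107, 76]) cube([87, 17, 916]);


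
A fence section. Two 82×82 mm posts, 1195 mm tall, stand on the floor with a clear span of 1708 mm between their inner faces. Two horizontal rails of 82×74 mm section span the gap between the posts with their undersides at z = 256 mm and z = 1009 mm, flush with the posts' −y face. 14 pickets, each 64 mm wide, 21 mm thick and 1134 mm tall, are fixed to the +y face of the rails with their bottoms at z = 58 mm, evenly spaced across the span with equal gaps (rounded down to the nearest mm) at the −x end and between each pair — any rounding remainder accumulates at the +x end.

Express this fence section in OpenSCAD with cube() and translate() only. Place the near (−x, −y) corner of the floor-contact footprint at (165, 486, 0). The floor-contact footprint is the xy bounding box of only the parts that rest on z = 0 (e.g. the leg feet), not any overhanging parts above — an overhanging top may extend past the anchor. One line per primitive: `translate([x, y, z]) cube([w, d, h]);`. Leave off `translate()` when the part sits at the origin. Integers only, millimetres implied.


translate([165, 486, 0]) cube([82, 82, 1195]);
translate([1955, 486, 0]) cube([82, 82, 1195]);
translate([247, 486, 256]) cube([1708, 82, 74]);
translate([247, 486, 1009]) cube([1708, 82, 74]);
translate([301, 568, 58]) cube([64, 21, 1134]);
translate([419, 568, 58]) cube([64, 21, 1134]);
translate([537, 568, 58]) cube([64, 21, 1134]);
translate([655, 568, 58]) cube([64, 21, 1134]);
translate([773, 568, 58]) cube([64, 21, 1134]);
translate([891, 568, 58]) cube([64, 21, 1134]);
translate([1009, 568, 58]) cube([64, 21, 1134]);
translate([1127, 568, 58]) cube([64, 21, 1134]);
translate([1245, 568, 58]) cube([64, 21, 1134]);
translate([1363, 568, 58]) cube([64, 21, 1134]);
translate([1481, 568, 58]) cube([64, 21, 1134]);
translate([1599, 568, 58]) cube([64, 21, 1134]);
translate([1717, 568, 58]) cube([64, 21, 1134]);
translate([1835, 568, 58]) cube([64, 21, 1134]);


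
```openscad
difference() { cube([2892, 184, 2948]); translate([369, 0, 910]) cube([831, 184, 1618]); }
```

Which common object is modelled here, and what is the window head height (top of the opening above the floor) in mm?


A wall with a window opening. The window head height is 2528 mm.

A wall with a rectangular opening subtracted — a window. Sill at z = 910, opening 1618 mm tall, so the head is at 910 + 1618 = 2528 mm.


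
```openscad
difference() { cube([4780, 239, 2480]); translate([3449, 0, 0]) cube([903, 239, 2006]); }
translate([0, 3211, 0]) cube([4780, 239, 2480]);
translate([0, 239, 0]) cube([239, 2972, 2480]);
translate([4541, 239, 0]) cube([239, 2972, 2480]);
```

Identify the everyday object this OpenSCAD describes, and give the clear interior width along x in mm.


A single room. The interior width is 4302 mm.

Four walls enclosing a rectangle with a door in the front wall — a room. Outside width 4780 minus two 239 mm walls gives 4302 mm.


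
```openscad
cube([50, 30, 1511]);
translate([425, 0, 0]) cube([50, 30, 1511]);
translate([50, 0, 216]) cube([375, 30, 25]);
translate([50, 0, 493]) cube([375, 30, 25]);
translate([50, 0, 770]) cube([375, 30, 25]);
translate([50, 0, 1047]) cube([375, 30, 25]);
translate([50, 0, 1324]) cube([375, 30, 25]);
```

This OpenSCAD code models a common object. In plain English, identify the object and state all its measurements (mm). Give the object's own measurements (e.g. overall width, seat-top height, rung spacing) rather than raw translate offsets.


A straight ladder. Two 50×30 mm vertical rails, 1511 mm tall, stand 475 mm apart (outside-to-outside) with their front faces coplanar on the −y side. 5 rungs, each 30 mm deep and 25 mm tall, span between the inner faces of the rails, front faces flush with the rails. The lowest rung's underside is at z = 216 mm and rungs are spaced 277 mm apart (underside to underside).


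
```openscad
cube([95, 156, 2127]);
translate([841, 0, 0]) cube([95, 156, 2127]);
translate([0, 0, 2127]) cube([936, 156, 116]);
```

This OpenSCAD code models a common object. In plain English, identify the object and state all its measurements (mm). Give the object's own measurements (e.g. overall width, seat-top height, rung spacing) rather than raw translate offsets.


A door frame. The clear opening is 746 mm wide and 2127 mm high. Two 95 mm wide jambs, 156 mm deep, stand either side of the opening from the floor to the top of the opening. A 116 mm thick head sits across the top of both jambs, spanning the full outside width of the frame.


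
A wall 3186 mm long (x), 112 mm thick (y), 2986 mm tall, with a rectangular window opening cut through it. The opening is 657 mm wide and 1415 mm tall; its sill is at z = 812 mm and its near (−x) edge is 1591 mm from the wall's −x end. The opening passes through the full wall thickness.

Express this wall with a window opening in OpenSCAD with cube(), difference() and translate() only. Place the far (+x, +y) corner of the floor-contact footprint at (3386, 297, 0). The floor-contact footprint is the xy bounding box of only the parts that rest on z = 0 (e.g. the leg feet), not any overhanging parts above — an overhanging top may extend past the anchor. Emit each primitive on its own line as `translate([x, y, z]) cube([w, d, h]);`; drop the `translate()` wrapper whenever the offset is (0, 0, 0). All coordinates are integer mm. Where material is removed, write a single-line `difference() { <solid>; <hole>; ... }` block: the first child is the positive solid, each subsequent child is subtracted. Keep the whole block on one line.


difference() { translate([200, 185, 0]) cube([3186, 112, 2986]); translate([1791, 185, 812]) cube([657, 112, 1415]); }


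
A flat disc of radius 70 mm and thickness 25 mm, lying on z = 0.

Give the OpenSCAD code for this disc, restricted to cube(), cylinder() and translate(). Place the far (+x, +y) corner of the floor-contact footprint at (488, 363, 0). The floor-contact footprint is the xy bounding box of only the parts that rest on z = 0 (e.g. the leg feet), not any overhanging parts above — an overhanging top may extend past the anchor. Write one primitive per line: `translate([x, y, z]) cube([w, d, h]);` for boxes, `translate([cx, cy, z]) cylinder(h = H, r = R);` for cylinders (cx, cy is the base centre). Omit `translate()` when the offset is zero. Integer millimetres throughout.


translate([418, 293, 0]) cylinder(h = 25, r = 70);


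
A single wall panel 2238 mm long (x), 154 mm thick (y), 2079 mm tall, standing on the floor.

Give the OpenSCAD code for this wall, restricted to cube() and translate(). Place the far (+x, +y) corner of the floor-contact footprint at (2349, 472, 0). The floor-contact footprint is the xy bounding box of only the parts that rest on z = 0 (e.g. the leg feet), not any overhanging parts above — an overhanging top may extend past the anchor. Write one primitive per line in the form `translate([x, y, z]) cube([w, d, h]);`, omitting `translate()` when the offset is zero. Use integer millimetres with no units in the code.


translate([111, 318, 0]) cube([2238, 154, 2079]);


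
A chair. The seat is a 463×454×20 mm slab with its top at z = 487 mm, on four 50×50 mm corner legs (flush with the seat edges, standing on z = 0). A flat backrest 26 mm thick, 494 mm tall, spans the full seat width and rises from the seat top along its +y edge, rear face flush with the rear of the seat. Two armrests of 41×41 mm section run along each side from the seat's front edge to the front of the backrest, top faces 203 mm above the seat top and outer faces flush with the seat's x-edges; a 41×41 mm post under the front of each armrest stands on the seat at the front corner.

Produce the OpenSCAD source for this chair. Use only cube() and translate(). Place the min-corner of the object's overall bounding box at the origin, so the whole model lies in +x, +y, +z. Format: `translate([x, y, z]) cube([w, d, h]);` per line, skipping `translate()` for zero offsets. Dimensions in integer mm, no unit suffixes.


translate([0, 0, 467]) cube([463, 454, 20]);
cube([50, 50, 467]);
translate([413, 0, 0]) cube([50, 50, 467]);
translate([0, 404, 0]) cube([50, 50, 467]);
translate([413, 404, 0]) cube([50, 50, 467]);
translate([0, 428, 487]) cube([463, 26, 494]);
translate([0, 0, 649]) cube([41, 428, 41]);
translate([422, 0, 649]) cube([41, 428, 41]);
translate([0, 0, 487]) cube([41, 41, 162]);
translate([422, 0, 487]) cube([41, 41, 162]);


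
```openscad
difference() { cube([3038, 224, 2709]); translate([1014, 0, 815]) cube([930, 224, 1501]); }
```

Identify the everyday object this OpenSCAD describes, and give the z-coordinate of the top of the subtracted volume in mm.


A wall with a window opening. The window head height is 2316 mm.

A wall with a rectangular opening subtracted — a window. Sill at z = 815, opening 1501 mm tall, so the head is at 815 + 1501 = 2316 mm.


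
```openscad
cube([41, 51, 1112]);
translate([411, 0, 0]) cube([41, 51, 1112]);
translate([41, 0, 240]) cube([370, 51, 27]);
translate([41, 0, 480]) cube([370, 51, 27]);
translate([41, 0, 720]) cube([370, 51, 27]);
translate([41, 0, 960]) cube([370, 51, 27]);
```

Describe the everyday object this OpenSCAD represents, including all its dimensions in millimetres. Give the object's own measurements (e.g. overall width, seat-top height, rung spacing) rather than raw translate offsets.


A straight ladder. Two 41×51 mm vertical rails, 1112 mm tall, stand 452 mm apart (outside-to-outside) with their front faces coplanar on the −y side. 4 rungs, each 51 mm deep and 27 mm tall, span between the inner faces of the rails, front faces flush with the rails. The lowest rung's underside is at z = 240 mm and rungs are spaced 240 mm apart (underside to underside).


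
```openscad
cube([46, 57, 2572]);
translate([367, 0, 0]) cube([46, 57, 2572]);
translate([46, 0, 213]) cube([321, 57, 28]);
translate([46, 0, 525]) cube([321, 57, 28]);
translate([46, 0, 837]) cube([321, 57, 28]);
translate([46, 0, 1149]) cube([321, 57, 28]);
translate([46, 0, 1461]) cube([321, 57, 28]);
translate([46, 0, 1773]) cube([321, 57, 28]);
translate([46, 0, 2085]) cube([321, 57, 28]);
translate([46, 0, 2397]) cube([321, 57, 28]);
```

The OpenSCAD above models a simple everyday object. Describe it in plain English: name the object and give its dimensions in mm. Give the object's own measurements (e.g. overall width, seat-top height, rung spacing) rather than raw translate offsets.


A straight ladder. Two 46×57 mm vertical rails, 2572 mm tall, stand 413 mm apart (outside-to-outside) with their front faces coplanar on the −y side. 8 rungs, each 57 mm deep and 28 mm tall, span between the inner faces of the rails, front faces flush with the rails. The lowest rung's underside is at z = 213 mm and rungs are spaced 312 mm apart (underside to underside).


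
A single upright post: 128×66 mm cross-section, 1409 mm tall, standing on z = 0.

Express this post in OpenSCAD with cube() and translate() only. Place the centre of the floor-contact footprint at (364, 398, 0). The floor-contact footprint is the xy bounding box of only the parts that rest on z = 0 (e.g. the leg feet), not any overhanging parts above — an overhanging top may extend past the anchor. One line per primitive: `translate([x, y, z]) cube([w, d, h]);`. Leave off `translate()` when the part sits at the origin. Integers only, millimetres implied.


translate([300, 365, 0]) cube([128, 66, 1409]);


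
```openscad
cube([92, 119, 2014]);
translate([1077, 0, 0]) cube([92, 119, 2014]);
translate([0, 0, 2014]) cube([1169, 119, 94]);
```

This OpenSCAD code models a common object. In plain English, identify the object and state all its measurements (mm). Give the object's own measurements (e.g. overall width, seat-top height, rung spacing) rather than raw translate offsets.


A door frame. The clear opening is 985 mm wide and 2014 mm high. Two 92 mm wide jambs, 119 mm deep, stand either side of the opening from the floor to the top of the opening. A 94 mm thick head sits across the top of both jambs, spanning the full outside width of the frame.


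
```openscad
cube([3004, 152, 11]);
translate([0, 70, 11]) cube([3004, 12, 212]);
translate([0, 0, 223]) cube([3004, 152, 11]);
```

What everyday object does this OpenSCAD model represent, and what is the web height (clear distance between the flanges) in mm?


An I-beam. The web height is 212 mm.

Two wide flanges with a thin centred web — an I-beam. Overall 234 mm minus two 11 mm flanges gives a web of 234 − 2·11 = 212 mm.


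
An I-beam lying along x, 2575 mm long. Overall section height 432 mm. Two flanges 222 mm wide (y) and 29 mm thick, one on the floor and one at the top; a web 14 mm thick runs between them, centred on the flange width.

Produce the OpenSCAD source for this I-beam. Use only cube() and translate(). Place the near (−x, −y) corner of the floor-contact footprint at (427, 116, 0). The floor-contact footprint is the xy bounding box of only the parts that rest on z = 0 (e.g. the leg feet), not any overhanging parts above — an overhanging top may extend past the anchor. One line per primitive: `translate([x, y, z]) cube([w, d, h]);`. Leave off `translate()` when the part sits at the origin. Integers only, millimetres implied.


translate([427, 116, 0]) cube([2575, 222, 29]);
translate([427, 220, 29]) cube([2575, 14, 374]);
translate([427, 116, 403]) cube([2575, 222, 29]);


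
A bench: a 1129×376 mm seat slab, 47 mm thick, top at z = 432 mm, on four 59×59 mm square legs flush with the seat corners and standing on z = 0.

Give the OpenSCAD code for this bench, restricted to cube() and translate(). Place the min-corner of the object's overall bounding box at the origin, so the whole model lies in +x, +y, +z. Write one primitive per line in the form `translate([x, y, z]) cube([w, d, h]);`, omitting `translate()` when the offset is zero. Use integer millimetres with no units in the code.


translate([0, 0, 385]) cube([1129, 376, 47]);
cube([59, 59, 385]);
translate([0, 317, 0]) cube([59, 59, 385]);
translate([1070, 0, 0]) cube([59, 59, 385]);
translate([1070, 317, 0]) cube([59, 59, 385]);


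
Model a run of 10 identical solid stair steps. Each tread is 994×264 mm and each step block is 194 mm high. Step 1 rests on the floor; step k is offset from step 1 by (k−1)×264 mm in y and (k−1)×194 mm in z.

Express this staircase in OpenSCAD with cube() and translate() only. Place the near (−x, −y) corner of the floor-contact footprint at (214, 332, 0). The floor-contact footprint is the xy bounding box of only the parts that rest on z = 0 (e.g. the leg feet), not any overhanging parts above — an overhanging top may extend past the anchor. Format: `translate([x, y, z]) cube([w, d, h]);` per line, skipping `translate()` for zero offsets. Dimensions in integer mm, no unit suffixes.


translate([214, 332, 0]) cube([994, 264, 194]);
translate([214, 596, 194]) cube([994, 264, 194]);
translate([214, 860, 388]) cube([994, 264, 194]);
translate([214, 1124, 582]) cube([994, 264, 194]);
translate([214, 1388, 776]) cube([994, 264, 194]);
translate([214, 1652, 970]) cube([994, 264, 194]);
translate([214, 1916, 1164]) cube([994, 264, 194]);
translate([214, 2180, 1358]) cube([994, 264, 194]);
translate([214, 2444, 1552]) cube([994, 264, 194]);
translate([214, 2708, 1746]) cube([994, 264, 194]);


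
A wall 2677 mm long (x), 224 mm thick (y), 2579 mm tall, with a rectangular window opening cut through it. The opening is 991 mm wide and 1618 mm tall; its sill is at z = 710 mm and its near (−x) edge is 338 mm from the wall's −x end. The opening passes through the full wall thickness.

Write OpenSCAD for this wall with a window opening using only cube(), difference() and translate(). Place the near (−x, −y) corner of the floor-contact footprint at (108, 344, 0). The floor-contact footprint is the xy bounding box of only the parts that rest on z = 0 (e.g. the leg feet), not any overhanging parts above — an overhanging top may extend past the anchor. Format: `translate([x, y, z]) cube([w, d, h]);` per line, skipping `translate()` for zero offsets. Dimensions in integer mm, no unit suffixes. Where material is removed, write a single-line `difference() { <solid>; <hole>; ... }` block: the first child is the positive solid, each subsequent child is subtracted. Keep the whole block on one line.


difference() { translate([108, 344, 0]) cube([2677, 224, 2579]); translate([446, 344, 710]) cube([991, 224, 1618]); }


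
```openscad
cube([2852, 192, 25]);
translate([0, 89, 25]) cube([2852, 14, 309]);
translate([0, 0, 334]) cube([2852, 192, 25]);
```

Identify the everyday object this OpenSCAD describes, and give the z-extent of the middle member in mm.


An I-beam. The web height is 309 mm.

Two wide flanges with a thin centred web — an I-beam. Overall 359 mm minus two 25 mm flanges gives a web of 359 − 2·25 = 309 mm.


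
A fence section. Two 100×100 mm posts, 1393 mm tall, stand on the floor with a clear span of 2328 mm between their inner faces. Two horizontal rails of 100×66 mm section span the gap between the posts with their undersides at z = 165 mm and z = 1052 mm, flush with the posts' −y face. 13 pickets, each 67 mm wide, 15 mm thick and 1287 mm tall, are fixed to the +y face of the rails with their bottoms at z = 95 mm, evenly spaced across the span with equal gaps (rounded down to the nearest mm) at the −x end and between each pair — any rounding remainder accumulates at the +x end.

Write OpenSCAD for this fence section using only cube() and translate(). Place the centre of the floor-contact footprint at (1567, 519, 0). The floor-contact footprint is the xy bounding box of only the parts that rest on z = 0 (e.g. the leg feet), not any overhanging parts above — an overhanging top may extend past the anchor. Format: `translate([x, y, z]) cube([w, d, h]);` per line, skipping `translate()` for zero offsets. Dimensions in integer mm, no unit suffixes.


translate([303, 469, 0]) cube([100, 100, 1393]);
translate([2731, 469, 0]) cube([100, 100, 1393]);
translate([403, 469, 165]) cube([2328, 100, 66]);
translate([403, 469, 1052]) cube([2328, 100, 66]);
translate([507, 569, 95]) cube([67, 15, 1287]);
translate([678, 569, 95]) cube([67, 15, 1287]);
translate([849, 569, 95]) cube([67, 15, 1287]);
translate([1020, 569, 95]) cube([67, 15, 1287]);
translate([1191, 569, 95]) cube([67, 15, 1287]);
translate([1362, 569, 95]) cube([67, 15, 1287]);
translate([1533, 569, 95]) cube([67, 15, 1287]);
translate([1704, 569, 95]) cube([67, 15, 1287]);
translate([1875, 569, 95]) cube([67, 15, 1287]);
translate([2046, 569, 95]) cube([67, 15, 1287]);
translate([2217, 569, 95]) cube([67, 15, 1287]);
translate([2388, 569, 95]) cube([67, 15, 1287]);
translate([2559, 569, 95]) cube([67, 15, 1287]);


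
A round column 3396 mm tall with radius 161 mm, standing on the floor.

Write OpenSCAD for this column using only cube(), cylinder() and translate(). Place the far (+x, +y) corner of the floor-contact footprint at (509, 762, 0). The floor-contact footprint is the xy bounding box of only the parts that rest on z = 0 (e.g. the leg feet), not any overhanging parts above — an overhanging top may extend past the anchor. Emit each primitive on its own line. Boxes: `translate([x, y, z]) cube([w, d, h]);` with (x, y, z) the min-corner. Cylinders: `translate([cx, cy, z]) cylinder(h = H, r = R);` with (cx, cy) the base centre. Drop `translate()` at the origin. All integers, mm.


translate([348, 601, 0]) cylinder(h = 3396, r = 161);


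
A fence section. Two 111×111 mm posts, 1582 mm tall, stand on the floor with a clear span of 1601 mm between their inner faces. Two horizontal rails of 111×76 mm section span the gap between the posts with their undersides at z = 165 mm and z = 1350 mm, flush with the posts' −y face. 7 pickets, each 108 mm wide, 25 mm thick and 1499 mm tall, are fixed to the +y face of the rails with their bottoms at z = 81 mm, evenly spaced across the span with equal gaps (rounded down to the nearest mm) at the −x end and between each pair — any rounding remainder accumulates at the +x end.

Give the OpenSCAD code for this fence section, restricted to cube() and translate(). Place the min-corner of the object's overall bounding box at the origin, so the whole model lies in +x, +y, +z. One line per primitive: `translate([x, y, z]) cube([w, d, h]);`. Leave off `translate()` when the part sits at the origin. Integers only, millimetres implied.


cube([111, 111, 1582]);
translate([1712, 0, 0]) cube([111, 111, 1582]);
translate([111, 0, 165]) cube([1601, 111, 76]);
translate([111, 0, 1350]) cube([1601, 111, 76]);
translate([216, 111, 81]) cube([108, 25, 1499]);
translate([429, 111, 81]) cube([108, 25, 1499]);
translate([642, 111, 81]) cube([108, 25, 1499]);
translate([855, 111, 81]) cube([108, 25, 1499]);
translate([1068, 111, 81]) cube([108, 25, 1499]);
translate([1281, 111, 81]) cube([108, 25, 1499]);
translate([1494, 111, 81]) cube([108, 25, 1499]);


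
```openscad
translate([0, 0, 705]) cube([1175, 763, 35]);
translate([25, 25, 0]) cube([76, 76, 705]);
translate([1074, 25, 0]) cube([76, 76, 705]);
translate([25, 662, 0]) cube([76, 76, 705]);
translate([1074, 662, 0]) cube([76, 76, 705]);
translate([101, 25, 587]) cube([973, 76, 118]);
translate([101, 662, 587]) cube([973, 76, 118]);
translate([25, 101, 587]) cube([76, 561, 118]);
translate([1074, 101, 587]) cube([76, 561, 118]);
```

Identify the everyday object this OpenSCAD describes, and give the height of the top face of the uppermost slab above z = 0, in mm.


A table. The table height is 740 mm.

A 1175×763×35 slab sits at z = 705 on four 76 mm square posts — a table. The top surface is at 705 + 35 = 740 mm.


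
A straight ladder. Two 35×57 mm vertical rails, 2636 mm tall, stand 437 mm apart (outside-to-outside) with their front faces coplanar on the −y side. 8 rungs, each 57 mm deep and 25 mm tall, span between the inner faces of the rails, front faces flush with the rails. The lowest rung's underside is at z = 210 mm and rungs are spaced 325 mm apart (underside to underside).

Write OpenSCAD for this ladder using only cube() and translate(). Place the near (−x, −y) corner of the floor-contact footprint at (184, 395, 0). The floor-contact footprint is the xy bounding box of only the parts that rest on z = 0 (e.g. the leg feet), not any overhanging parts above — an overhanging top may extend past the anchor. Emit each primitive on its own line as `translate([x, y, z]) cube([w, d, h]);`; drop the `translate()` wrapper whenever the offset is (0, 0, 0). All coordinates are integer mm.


translate([184, 395, 0]) cube([35, 57, 2636]);
translate([586, 395, 0]) cube([35, 57, 2636]);
translate([219, 395, 210]) cube([367, 57, 25]);
translate([219, 395, 535]) cube([367, 57, 25]);
translate([219, 395, 860]) cube([367, 57, 25]);
translate([219, 395, 1185]) cube([367, 57, 25]);
translate([219, 395, 1510]) cube([367, 57, 25]);
translate([219, 395, 1835]) cube([367, 57, 25]);
translate([219, 395, 2160]) cube([367, 57, 25]);
translate([219, 395, 2485]) cube([367, 57, 25]);


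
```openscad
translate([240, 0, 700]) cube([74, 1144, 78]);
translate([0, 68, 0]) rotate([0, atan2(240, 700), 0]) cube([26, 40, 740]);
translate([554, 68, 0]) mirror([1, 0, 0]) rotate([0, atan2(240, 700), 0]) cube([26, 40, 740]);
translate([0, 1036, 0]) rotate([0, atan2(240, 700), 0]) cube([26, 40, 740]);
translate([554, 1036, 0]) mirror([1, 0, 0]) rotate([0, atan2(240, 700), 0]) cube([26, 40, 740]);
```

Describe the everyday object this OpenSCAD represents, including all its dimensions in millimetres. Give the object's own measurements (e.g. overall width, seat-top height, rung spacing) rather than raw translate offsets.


A sawhorse. A 74×1144×78 mm beam (x, y, z) sits on two A-frame leg pairs. Each pair is two raked legs of 26×40 mm section (40 mm along y) splaying symmetrically in x. Each leg rises 700 mm vertically over 240 mm of horizontal reach and is 740 mm long along its own axis. Every leg's outer bottom edge rests on the floor and its outer top edge meets a bottom edge of the beam — the left legs (tilting toward +x) meet the beam's −x bottom edge, the right legs (their mirror images, tilting toward −x) meet its +x bottom edge — so the leg tops tuck under the beam, the beam's underside is 700 mm above the floor, and the feet are 554 mm apart outside-to-outside with the beam centred between them. The two leg pairs are set in 68 mm from either end of the beam.


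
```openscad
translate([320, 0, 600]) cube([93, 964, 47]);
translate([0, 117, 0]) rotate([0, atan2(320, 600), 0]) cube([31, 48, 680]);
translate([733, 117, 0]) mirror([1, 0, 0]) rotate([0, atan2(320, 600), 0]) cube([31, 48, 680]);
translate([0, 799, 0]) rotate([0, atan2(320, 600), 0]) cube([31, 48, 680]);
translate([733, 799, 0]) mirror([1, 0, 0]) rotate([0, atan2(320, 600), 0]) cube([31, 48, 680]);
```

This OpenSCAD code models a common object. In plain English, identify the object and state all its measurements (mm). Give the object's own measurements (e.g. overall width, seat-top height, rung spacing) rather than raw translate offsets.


A sawhorse. A 93×964×47 mm beam (x, y, z) sits on two A-frame leg pairs. Each pair is two raked legs of 31×48 mm section (48 mm along y) splaying symmetrically in x. Each leg rises 600 mm vertically over 320 mm of horizontal reach and is 680 mm long along its own axis. Every leg's outer bottom edge rests on the floor and its outer top edge meets a bottom edge of the beam — the left legs (tilting toward +x) meet the beam's −x bottom edge, the right legs (their mirror images, tilting toward −x) meet its +x bottom edge — so the leg tops tuck under the beam, the beam's underside is 600 mm above the floor, and the feet are 733 mm apart outside-to-outside with the beam centred between them. The two leg pairs are set in 117 mm from either end of the beam.


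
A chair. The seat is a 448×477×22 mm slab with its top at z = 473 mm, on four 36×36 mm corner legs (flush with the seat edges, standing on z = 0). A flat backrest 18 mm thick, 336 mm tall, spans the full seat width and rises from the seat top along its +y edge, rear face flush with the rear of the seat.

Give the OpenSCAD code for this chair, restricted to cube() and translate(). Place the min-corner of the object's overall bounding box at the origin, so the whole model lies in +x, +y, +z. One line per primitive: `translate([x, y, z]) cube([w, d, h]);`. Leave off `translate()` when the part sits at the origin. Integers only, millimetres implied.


translate([0, 0, 451]) cube([448, 477, 22]);
cube([36, 36, 451]);
translate([412, 0, 0]) cube([36, 36, 451]);
translate([0, 441, 0]) cube([36, 36, 451]);
translate([412, 441, 0]) cube([36, 36, 451]);
translate([0, 459, 473]) cube([448, 18, 336]);


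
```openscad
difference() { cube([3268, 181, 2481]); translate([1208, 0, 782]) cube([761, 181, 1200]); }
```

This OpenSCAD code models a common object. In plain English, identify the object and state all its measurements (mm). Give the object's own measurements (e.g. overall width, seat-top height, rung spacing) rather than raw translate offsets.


A wall 3268 mm long (x), 181 mm thick (y), 2481 mm tall, with a rectangular window opening cut through it. The opening is 761 mm wide and 1200 mm tall; its sill is at z = 782 mm and its near (−x) edge is 1208 mm from the wall's −x end. The opening passes through the full wall thickness.


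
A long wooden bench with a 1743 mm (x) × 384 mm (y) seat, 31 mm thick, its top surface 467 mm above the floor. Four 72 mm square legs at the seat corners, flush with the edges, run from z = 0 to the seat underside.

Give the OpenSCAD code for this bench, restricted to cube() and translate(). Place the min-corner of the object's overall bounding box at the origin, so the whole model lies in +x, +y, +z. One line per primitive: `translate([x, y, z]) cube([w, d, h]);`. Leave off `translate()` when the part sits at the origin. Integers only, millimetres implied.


translate([0, 0, 436]) cube([1743, 384, 31]);
cube([72, 72, 436]);
translate([0, 312, 0]) cube([72, 72, 436]);
translate([1671, 0, 0]) cube([72, 72, 436]);
translate([1671, 312, 0]) cube([72, 72, 436]);


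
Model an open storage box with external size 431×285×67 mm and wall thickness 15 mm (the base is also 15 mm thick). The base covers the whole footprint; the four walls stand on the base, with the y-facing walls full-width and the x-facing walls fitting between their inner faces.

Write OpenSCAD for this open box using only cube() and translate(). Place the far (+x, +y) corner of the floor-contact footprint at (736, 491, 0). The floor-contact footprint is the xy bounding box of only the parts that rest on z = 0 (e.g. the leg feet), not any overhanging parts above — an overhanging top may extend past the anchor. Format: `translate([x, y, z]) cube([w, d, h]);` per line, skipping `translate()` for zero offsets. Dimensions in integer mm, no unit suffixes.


translate([305, 206, 0]) cube([431, 285, 15]);
translate([305, 206, 15]) cube([431, 15, 52]);
translate([305, 476, 15]) cube([431, 15, 52]);
translate([305, 221, 15]) cube([15, 255, 52]);
translate([721, 221, 15]) cube([15, 255, 52]);


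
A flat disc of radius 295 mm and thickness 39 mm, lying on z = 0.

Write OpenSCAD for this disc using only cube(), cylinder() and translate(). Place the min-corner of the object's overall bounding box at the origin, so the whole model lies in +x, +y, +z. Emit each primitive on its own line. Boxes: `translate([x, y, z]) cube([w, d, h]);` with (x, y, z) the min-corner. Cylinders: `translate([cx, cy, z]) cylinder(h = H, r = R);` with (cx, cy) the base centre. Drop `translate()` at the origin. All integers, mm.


translate([295, 295, 0]) cylinder(h = 39, r = 295);


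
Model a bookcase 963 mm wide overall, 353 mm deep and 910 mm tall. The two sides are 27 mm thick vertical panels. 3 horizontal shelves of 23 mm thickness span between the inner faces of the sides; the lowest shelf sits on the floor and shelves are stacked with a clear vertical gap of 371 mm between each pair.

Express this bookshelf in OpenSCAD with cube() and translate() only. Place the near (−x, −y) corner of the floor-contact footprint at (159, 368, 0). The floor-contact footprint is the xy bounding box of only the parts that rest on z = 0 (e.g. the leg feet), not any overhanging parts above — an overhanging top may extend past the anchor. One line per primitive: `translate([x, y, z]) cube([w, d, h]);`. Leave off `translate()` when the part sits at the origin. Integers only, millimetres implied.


translate([159, 368, 0]) cube([27, 353, 910]);
translate([1095, 368, 0]) cube([27, 353, 910]);
translate([186, 368, 0]) cube([909, 353, 23]);
translate([186, 368, 394]) cube([909, 353, 23]);
translate([186, 368, 788]) cube([909, 353, 23]);


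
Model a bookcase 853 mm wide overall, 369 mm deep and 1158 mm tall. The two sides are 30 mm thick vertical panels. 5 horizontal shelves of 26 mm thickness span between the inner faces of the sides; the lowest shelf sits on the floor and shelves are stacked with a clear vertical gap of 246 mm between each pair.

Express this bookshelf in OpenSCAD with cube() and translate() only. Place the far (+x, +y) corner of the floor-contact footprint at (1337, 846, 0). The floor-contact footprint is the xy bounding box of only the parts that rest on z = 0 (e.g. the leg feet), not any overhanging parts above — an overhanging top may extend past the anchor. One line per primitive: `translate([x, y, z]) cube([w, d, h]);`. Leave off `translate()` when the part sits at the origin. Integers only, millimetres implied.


translate([484, 477, 0]) cube([30, 369, 1158]);
translate([1307, 477, 0]) cube([30, 369, 1158]);
translate([514, 477, 0]) cube([793, 369, 26]);
translate([514, 477, 272]) cube([793, 369, 26]);
translate([514, 477, 544]) cube([793, 369, 26]);
translate([514, 477, 816]) cube([793, 369, 26]);
translate([514, 477, 1088]) cube([793, 369, 26]);


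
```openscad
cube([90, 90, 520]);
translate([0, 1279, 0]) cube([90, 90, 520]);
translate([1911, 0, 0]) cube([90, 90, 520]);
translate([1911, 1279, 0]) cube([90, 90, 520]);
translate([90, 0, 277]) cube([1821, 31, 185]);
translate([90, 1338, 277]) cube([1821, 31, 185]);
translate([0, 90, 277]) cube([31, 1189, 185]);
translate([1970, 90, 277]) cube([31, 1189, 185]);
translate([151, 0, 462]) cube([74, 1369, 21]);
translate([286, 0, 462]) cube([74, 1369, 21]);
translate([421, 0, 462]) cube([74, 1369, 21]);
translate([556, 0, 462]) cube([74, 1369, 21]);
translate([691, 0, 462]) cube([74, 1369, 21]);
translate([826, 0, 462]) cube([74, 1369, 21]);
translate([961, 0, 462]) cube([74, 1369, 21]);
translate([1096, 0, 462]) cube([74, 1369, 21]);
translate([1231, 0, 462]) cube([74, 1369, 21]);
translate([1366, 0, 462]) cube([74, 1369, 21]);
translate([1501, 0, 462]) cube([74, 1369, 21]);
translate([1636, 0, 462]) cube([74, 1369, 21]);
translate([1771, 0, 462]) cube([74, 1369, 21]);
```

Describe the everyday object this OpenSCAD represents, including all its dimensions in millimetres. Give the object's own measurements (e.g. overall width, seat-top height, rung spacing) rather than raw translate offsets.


A bed frame 2001 mm long (x) by 1369 mm wide (y). Four 90×90 mm corner posts, 520 mm tall, at the corners of the footprint. Four rails of 31 mm thickness and 185 mm height run between adjacent posts with their undersides at z = 277 mm, their outer faces flush with the outside of the frame (the two x-running rails run between the posts' inner faces; the two y-running rails run between the posts' inner faces). 13 slats, each 74 mm wide (x) and 21 mm thick, lie across the top of the two x-running rails, running the full 1369 mm width of the frame in y; along x they sit between the end posts with a 61 mm gap after the −x posts and between neighbouring slats, leaving 66 mm before the +x posts.
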